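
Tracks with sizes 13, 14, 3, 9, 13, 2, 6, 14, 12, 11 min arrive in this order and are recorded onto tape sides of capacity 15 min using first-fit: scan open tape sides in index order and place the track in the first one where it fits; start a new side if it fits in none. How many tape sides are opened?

8

  13 → side 1 (new)  [load 13/15]
  14 → side 2 (new)  [load 14/15]
  3 → side 3 (new)  [load 3/15]
  9 → side 3  [load 12/15]
  13 → side 4 (new)  [load 13/15]
  2 → side 1  [load 15/15]
  6 → side 5 (new)  [load 6/15]
  14 → side 6 (new)  [load 14/15]
  12 → side 7 (new)  [load 12/15]
  11 → side 8 (new)  [load 11/15]
8 tape sides opened.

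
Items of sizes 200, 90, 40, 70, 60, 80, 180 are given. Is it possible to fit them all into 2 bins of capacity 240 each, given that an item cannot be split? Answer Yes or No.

Total = 720; ⌈720/240⌉ = 3.
At least 3 bins are required, but only 2 are allowed.

No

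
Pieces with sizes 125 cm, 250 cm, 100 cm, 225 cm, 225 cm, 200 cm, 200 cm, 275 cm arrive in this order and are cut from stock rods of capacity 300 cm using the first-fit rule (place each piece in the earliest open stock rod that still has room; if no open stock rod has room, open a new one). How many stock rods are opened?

  125 → stock rod 1 (new)  [load 125/300]
  250 → stock rod 2 (new)  [load 250/300]
  100 → stock rod 1  [load 225/300]
  225 → stock rod 3 (new)  [load 225/300]
  225 → stock rod 4 (new)  [load 225/300]
  200 → stock rod 5 (new)  [load 200/300]
  200 → stock rod 6 (new)  [load 200/300]
  275 → stock rod 7 (new)  [load 275/300]
7 stock rods opened.

7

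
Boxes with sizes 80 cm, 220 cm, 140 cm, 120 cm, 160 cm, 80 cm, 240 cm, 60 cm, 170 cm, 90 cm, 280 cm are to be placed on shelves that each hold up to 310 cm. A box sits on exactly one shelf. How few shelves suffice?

Total = 280 + 240 + 220 + 170 + 160 + 140 + 120 + 90 + 80 + 80 + 60 = 1640 cm.
Lower bound: ⌈1640/310⌉ = 6 shelves.
A packing using 6 shelves:
  shelf 1: 280 = 280
  shelf 2: 240 + 60 = 300
  shelf 3: 220 + 90 = 310
  shelf 4: 170 + 140 = 310
  shelf 5: 160 + 120 = 280
  shelf 6: 80 + 80 = 160
This matches the lower bound, so 6 is optimal.

6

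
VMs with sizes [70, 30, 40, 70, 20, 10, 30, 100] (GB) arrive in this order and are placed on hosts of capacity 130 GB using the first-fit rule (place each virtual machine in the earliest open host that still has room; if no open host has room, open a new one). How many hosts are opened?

3

  70 → host 1 (new)  [load 70/130]
  30 → host 1  [load 100/130]
  40 → host 2 (new)  [load 40/130]
  70 → host 2  [load 110/130]
  20 → host 1  [load 120/130]
  10 → host 1  [load 130/130]
  30 → host 3 (new)  [load 30/130]
  100 → host 3  [load 130/130]
3 hosts opened.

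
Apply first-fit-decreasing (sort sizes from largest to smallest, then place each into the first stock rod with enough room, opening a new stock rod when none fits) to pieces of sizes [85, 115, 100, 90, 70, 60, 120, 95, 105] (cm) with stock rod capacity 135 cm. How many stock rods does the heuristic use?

Sorted descending: 120, 115, 105, 100, 95, 90, 85, 70, 60.
  120 → stock rod 1 (new)  [load 120/135]
  115 → stock rod 2 (new)  [load 115/135]
  105 → stock rod 3 (new)  [load 105/135]
  100 → stock rod 4 (new)  [load 100/135]
  95 → stock rod 5 (new)  [load 95/135]
  90 → stock rod 6 (new)  [load 90/135]
  85 → stock rod 7 (new)  [load 85/135]
  70 → stock rod 8 (new)  [load 70/135]
  60 → stock rod 8  [load 130/135]
8 stock rods opened.

8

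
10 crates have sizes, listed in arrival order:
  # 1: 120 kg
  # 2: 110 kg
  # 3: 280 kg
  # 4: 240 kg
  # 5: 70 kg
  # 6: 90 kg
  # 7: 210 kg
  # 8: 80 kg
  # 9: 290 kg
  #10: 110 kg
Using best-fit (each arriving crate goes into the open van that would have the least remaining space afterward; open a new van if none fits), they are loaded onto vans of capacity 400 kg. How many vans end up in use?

  120 → van 1 (new)  [load 120/400]
  110 → van 1  [load 230/400]
  280 → van 2 (new)  [load 280/400]
  240 → van 3 (new)  [load 240/400]
  70 → van 2  [load 350/400]
  90 → van 3  [load 330/400]
  210 → van 4 (new)  [load 210/400]
  80 → van 1  [load 310/400]
  290 → van 5 (new)  [load 290/400]
  110 → van 5  [load 400/400]
5 vans opened.

5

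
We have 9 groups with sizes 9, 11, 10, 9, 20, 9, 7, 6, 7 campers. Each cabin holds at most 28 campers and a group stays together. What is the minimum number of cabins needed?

4

Total = 20 + 11 + 10 + 9 + 9 + 9 + 7 + 7 + 6 = 88 campers.
Lower bound: ⌈88/28⌉ = 4 cabins.
A packing using 4 cabins:
  cabin 1: 20 + 7 = 27
  cabin 2: 11 + 10 + 7 = 28
  cabin 3: 9 + 9 + 9 = 27
  cabin 4: 6 = 6
This matches the lower bound, so 4 is optimal.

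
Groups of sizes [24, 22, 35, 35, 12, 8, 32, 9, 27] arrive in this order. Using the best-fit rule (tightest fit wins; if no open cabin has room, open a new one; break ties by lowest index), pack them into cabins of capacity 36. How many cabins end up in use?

  24 → cabin 1 (new)  [load 24/36]
  22 → cabin 2 (new)  [load 22/36]
  35 → cabin 3 (new)  [load 35/36]
  35 → cabin 4 (new)  [load 35/36]
  12 → cabin 1  [load 36/36]
  8 → cabin 2  [load 30/36]
  32 → cabin 5 (new)  [load 32/36]
  9 → cabin 6 (new)  [load 9/36]
  27 → cabin 6  [load 36/36]
6 cabins opened.

6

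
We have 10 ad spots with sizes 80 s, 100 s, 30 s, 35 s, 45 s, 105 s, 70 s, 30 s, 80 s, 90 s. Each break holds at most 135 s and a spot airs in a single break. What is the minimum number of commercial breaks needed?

Total = 105 + 100 + 90 + 80 + 80 + 70 + 45 + 35 + 30 + 30 = 665 s.
Lower bound: ⌈665/135⌉ = 5 commercial breaks.
Also, 6 ad spots each exceed 135/2 s, and no two of those can share a break, so at least 6 commercial breaks are needed.
A packing using 6 commercial breaks:
  break 1: 105 + 30 = 135
  break 2: 100 + 35 = 135
  break 3: 90 + 45 = 135
  break 4: 80 + 30 = 110
  break 5: 80 = 80
  break 6: 70 = 70
This matches the lower bound, so 6 is optimal.

6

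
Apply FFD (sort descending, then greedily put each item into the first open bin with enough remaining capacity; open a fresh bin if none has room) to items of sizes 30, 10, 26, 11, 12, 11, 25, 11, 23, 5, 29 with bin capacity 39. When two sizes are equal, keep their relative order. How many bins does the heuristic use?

Sorted descending: 30, 29, 26, 25, 23, 12, 11, 11, 11, 10, 5.
  30 → bin 1 (new)  [load 30/39]
  29 → bin 2 (new)  [load 29/39]
  26 → bin 3 (new)  [load 26/39]
  25 → bin 4 (new)  [load 25/39]
  23 → bin 5 (new)  [load 23/39]
  12 → bin 3  [load 38/39]
  11 → bin 4  [load 36/39]
  11 → bin 5  [load 34/39]
  11 → bin 6 (new)  [load 11/39]
  10 → bin 2  [load 39/39]
  5 → bin 1  [load 35/39]
6 bins opened.

6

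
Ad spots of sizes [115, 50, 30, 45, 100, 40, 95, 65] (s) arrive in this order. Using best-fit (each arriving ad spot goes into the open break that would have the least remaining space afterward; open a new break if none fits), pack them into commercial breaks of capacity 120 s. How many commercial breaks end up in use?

5

  115 → break 1 (new)  [load 115/120]
  50 → break 2 (new)  [load 50/120]
  30 → break 2  [load 80/120]
  45 → break 3 (new)  [load 45/120]
  100 → break 4 (new)  [load 100/120]
  40 → break 2  [load 120/120]
  95 → break 5 (new)  [load 95/120]
  65 → break 3  [load 110/120]
5 commercial breaks opened.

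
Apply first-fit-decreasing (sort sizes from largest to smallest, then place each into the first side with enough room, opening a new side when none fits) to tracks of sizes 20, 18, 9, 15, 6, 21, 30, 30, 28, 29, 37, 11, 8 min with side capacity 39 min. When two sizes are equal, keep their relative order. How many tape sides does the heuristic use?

7

Sorted descending: 37, 30, 30, 29, 28, 21, 20, 18, 15, 11, 9, 8, 6.
  37 → side 1 (new)  [load 37/39]
  30 → side 2 (new)  [load 30/39]
  30 → side 3 (new)  [load 30/39]
  29 → side 4 (new)  [load 29/39]
  28 → side 5 (new)  [load 28/39]
  21 → side 6 (new)  [load 21/39]
  20 → side 7 (new)  [load 20/39]
  18 → side 6  [load 39/39]
  15 → side 7  [load 35/39]
  11 → side 5  [load 39/39]
  9 → side 2  [load 39/39]
  8 → side 3  [load 38/39]
  6 → side 4  [load 35/39]
7 tape sides opened.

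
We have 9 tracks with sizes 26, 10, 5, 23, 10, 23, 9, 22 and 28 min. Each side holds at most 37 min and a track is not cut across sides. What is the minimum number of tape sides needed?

Total = 28 + 26 + 23 + 23 + 22 + 10 + 10 + 9 + 5 = 156 min.
Lower bound: ⌈156/37⌉ = 5 tape sides.
A packing using 5 tape sides:
  side 1: 28 + 9 = 37
  side 2: 26 + 10 = 36
  side 3: 23 + 10 = 33
  side 4: 23 + 5 = 28
  side 5: 22 = 22
This matches the lower bound, so 5 is optimal.

5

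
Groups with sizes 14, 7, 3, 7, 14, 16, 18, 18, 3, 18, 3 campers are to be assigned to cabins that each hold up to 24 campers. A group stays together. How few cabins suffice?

6

Total = 18 + 18 + 18 + 16 + 14 + 14 + 7 + 7 + 3 + 3 + 3 = 121 campers.
Lower bound: ⌈121/24⌉ = 6 cabins.
A packing using 6 cabins:
  cabin 1: 18 + 3 + 3 = 24
  cabin 2: 18 + 3 = 21
  cabin 3: 18 = 18
  cabin 4: 16 + 7 = 23
  cabin 5: 14 + 7 = 21
  cabin 6: 14 = 14
This matches the lower bound, so 6 is optimal.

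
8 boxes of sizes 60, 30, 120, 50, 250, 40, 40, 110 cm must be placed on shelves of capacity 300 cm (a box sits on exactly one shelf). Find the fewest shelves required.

3

Total = 250 + 120 + 110 + 60 + 50 + 40 + 40 + 30 = 700 cm.
Lower bound: ⌈700/300⌉ = 3 shelves.
A packing using 3 shelves:
  shelf 1: 250 + 50 = 300
  shelf 2: 120 + 110 + 60 = 290
  shelf 3: 40 + 40 + 30 = 110
This matches the lower bound, so 3 is optimal.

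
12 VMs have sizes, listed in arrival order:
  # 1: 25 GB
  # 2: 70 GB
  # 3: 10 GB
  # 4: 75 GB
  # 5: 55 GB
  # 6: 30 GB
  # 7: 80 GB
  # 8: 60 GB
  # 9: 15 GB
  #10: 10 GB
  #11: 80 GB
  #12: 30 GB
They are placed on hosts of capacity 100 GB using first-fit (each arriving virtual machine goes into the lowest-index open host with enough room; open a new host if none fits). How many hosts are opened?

  25 → host 1 (new)  [load 25/100]
  70 → host 1  [load 95/100]
  10 → host 2 (new)  [load 10/100]
  75 → host 2  [load 85/100]
  55 → host 3 (new)  [load 55/100]
  30 → host 3  [load 85/100]
  80 → host 4 (new)  [load 80/100]
  60 → host 5 (new)  [load 60/100]
  15 → host 2  [load 100/100]
  10 → host 3  [load 95/100]
  80 → host 6 (new)  [load 80/100]
  30 → host 5  [load 90/100]
6 hosts opened.

6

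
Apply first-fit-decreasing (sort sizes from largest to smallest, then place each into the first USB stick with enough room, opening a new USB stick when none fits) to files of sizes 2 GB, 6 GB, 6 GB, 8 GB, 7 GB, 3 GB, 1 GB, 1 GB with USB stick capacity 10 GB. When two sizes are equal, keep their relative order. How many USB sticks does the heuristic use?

Sorted descending: 8, 7, 6, 6, 3, 2, 1, 1.
  8 → USB stick 1 (new)  [load 8/10]
  7 → USB stick 2 (new)  [load 7/10]
  6 → USB stick 3 (new)  [load 6/10]
  6 → USB stick 4 (new)  [load 6/10]
  3 → USB stick 2  [load 10/10]
  2 → USB stick 1  [load 10/10]
  1 → USB stick 3  [load 7/10]
  1 → USB stick 3  [load 8/10]
4 USB sticks opened.

4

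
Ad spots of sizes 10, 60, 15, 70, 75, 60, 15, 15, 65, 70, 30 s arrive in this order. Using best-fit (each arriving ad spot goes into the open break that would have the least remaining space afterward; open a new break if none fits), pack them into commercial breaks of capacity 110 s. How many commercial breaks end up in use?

6

  10 → break 1 (new)  [load 10/110]
  60 → break 1  [load 70/110]
  15 → break 1  [load 85/110]
  70 → break 2 (new)  [load 70/110]
  75 → break 3 (new)  [load 75/110]
  60 → break 4 (new)  [load 60/110]
  15 → break 1  [load 100/110]
  15 → break 3  [load 90/110]
  65 → break 5 (new)  [load 65/110]
  70 → break 6 (new)  [load 70/110]
  30 → break 2  [load 100/110]
6 commercial breaks opened.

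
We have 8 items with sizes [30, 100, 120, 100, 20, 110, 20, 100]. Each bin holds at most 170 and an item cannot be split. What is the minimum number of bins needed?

5

Total = 120 + 110 + 100 + 100 + 100 + 30 + 20 + 20 = 600.
Lower bound: ⌈600/170⌉ = 4 bins.
Also, 5 items each exceed 85, and no two of those can share a bin, so at least 5 bins are needed.
A packing using 5 bins:
  bin 1: 120 + 30 + 20 = 170
  bin 2: 110 + 20 = 130
  bin 3: 100 = 100
  bin 4: 100 = 100
  bin 5: 100 = 100
This matches the lower bound, so 5 is optimal.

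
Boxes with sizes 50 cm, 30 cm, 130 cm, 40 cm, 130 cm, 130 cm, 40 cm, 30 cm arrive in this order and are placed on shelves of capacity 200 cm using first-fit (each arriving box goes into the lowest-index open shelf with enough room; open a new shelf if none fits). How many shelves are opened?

  50 → shelf 1 (new)  [load 50/200]
  30 → shelf 1  [load 80/200]
  130 → shelf 2 (new)  [load 130/200]
  40 → shelf 1  [load 120/200]
  130 → shelf 3 (new)  [load 130/200]
  130 → shelf 4 (new)  [load 130/200]
  40 → shelf 1  [load 160/200]
  30 → shelf 1  [load 190/200]
4 shelves opened.

4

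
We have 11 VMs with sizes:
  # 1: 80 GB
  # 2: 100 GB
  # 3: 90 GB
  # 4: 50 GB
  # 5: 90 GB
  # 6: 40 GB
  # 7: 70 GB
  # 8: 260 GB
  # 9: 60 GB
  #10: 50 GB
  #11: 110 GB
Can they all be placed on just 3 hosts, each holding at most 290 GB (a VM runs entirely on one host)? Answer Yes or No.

Total = 1000 GB; ⌈1000/290⌉ = 4.
At least 4 hosts are required, but only 3 are allowed.

No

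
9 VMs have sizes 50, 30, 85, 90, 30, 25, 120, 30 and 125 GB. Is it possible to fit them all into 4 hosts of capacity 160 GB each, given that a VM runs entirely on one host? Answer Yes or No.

Yes

A valid assignment using 4 hosts:
  host 1: 125 + 30 = 155
  host 2: 120 + 30 = 150
  host 3: 90 + 50 = 140
  host 4: 85 + 30 + 25 = 140
Every load is within 160 GB, so 4 hosts suffice.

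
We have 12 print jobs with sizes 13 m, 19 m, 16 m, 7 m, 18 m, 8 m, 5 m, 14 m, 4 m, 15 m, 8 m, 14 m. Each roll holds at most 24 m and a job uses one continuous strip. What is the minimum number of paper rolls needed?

7

Total = 19 + 18 + 16 + 15 + 14 + 14 + 13 + 8 + 8 + 7 + 5 + 4 = 141 m.
Lower bound: ⌈141/24⌉ = 6 paper rolls.
Also, 7 print jobs each exceed 12 m, and no two of those can share a roll, so at least 7 paper rolls are needed.
A packing using 7 paper rolls:
  roll 1: 19 + 5 = 24
  roll 2: 18 + 4 = 22
  roll 3: 16 + 8 = 24
  roll 4: 15 + 8 = 23
  roll 5: 14 + 7 = 21
  roll 6: 14 = 14
  roll 7: 13 = 13
This matches the lower bound, so 7 is optimal.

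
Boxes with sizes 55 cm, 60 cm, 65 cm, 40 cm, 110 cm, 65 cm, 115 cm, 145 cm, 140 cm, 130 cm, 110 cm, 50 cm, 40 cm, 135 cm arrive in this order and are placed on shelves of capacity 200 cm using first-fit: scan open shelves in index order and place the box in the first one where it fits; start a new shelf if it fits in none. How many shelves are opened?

8

  55 → shelf 1 (new)  [load 55/200]
  60 → shelf 1  [load 115/200]
  65 → shelf 1  [load 180/200]
  40 → shelf 2 (new)  [load 40/200]
  110 → shelf 2  [load 150/200]
  65 → shelf 3 (new)  [load 65/200]
  115 → shelf 3  [load 180/200]
  145 → shelf 4 (new)  [load 145/200]
  140 → shelf 5 (new)  [load 140/200]
  130 → shelf 6 (new)  [load 130/200]
  110 → shelf 7 (new)  [load 110/200]
  50 → shelf 2  [load 200/200]
  40 → shelf 4  [load 185/200]
  135 → shelf 8 (new)  [load 135/200]
8 shelves opened.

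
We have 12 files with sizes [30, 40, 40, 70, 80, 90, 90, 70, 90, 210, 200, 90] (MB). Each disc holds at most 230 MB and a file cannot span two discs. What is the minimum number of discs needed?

Total = 210 + 200 + 90 + 90 + 90 + 90 + 80 + 70 + 70 + 40 + 40 + 30 = 1100 MB.
Lower bound: ⌈1100/230⌉ = 5 discs.
A packing using 5 discs:
  disc 1: 210 = 210
  disc 2: 200 + 30 = 230
  disc 3: 90 + 90 + 40 = 220
  disc 4: 90 + 90 + 40 = 220
  disc 5: 80 + 70 + 70 = 220
This matches the lower bound, so 5 is optimal.

5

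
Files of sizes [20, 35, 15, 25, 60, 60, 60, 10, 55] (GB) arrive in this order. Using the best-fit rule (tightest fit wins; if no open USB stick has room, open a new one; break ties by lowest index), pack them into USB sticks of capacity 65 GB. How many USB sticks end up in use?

  20 → USB stick 1 (new)  [load 20/65]
  35 → USB stick 1  [load 55/65]
  15 → USB stick 2 (new)  [load 15/65]
  25 → USB stick 2  [load 40/65]
  60 → USB stick 3 (new)  [load 60/65]
  60 → USB stick 4 (new)  [load 60/65]
  60 → USB stick 5 (new)  [load 60/65]
  10 → USB stick 1  [load 65/65]
  55 → USB stick 6 (new)  [load 55/65]
6 USB sticks opened.

6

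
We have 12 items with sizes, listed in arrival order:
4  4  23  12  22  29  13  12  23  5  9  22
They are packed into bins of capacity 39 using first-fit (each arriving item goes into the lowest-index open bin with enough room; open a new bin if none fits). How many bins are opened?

  4 → bin 1 (new)  [load 4/39]
  4 → bin 1  [load 8/39]
  23 → bin 1  [load 31/39]
  12 → bin 2 (new)  [load 12/39]
  22 → bin 2  [load 34/39]
  29 → bin 3 (new)  [load 29/39]
  13 → bin 4 (new)  [load 13/39]
  12 → bin 4  [load 25/39]
  23 → bin 5 (new)  [load 23/39]
  5 → bin 1  [load 36/39]
  9 → bin 3  [load 38/39]
  22 → bin 6 (new)  [load 22/39]
6 bins opened.

6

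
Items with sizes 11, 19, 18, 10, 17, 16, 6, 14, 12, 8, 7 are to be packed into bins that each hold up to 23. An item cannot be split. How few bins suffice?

Total = 19 + 18 + 17 + 16 + 14 + 12 + 11 + 10 + 8 + 7 + 6 = 138.
Lower bound: ⌈138/23⌉ = 6 bins.
A packing using 7 bins:
  bin 1: 19 = 19
  bin 2: 18 = 18
  bin 3: 17 + 6 = 23
  bin 4: 16 + 7 = 23
  bin 5: 14 + 8 = 22
  bin 6: 12 + 11 = 23
  bin 7: 10 = 10
No arrangement into 6 bins stays within capacity, so 7 is optimal.

7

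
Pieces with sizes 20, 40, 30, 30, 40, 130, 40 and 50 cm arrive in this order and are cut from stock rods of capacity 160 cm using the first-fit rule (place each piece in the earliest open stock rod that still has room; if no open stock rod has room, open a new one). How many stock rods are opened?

  20 → stock rod 1 (new)  [load 20/160]
  40 → stock rod 1  [load 60/160]
  30 → stock rod 1  [load 90/160]
  30 → stock rod 1  [load 120/160]
  40 → stock rod 1  [load 160/160]
  130 → stock rod 2 (new)  [load 130/160]
  40 → stock rod 3 (new)  [load 40/160]
  50 → stock rod 3  [load 90/160]
3 stock rods opened.

3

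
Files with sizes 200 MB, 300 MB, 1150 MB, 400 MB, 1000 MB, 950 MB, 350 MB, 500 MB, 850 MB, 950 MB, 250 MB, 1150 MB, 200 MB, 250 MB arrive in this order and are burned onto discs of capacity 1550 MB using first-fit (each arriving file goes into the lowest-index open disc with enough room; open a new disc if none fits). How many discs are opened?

  200 → disc 1 (new)  [load 200/1550]
  300 → disc 1  [load 500/1550]
  1150 → disc 2 (new)  [load 1150/1550]
  400 → disc 1  [load 900/1550]
  1000 → disc 3 (new)  [load 1000/1550]
  950 → disc 4 (new)  [load 950/1550]
  350 → disc 1  [load 1250/1550]
  500 → disc 3  [load 1500/1550]
  850 → disc 5 (new)  [load 850/1550]
  950 → disc 6 (new)  [load 950/1550]
  250 → disc 1  [load 1500/1550]
  1150 → disc 7 (new)  [load 1150/1550]
  200 → disc 2  [load 1350/1550]
  250 → disc 4  [load 1200/1550]
7 discs opened.

7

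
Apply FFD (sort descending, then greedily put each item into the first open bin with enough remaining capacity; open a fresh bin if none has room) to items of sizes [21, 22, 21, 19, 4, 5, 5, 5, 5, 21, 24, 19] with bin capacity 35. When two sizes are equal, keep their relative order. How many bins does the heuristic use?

7

Sorted descending: 24, 22, 21, 21, 21, 19, 19, 5, 5, 5, 5, 4.
  24 → bin 1 (new)  [load 24/35]
  22 → bin 2 (new)  [load 22/35]
  21 → bin 3 (new)  [load 21/35]
  21 → bin 4 (new)  [load 21/35]
  21 → bin 5 (new)  [load 21/35]
  19 → bin 6 (new)  [load 19/35]
  19 → bin 7 (new)  [load 19/35]
  5 → bin 1  [load 29/35]
  5 → bin 1  [load 34/35]
  5 → bin 2  [load 27/35]
  5 → bin 2  [load 32/35]
  4 → bin 3  [load 25/35]
7 bins opened.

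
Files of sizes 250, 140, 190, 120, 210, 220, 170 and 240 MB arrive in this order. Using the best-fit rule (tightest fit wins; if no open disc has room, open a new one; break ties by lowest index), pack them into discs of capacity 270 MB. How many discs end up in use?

  250 → disc 1 (new)  [load 250/270]
  140 → disc 2 (new)  [load 140/270]
  190 → disc 3 (new)  [load 190/270]
  120 → disc 2  [load 260/270]
  210 → disc 4 (new)  [load 210/270]
  220 → disc 5 (new)  [load 220/270]
  170 → disc 6 (new)  [load 170/270]
  240 → disc 7 (new)  [load 240/270]
7 discs opened.

7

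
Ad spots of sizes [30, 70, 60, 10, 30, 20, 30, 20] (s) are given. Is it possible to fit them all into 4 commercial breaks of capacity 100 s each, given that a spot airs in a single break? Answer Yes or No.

Yes

A valid assignment using 3 commercial breaks:
  break 1: 70 + 30 = 100
  break 2: 60 + 30 + 10 = 100
  break 3: 30 + 20 + 20 = 70
That uses only 3 ≤ 4, so 4 commercial breaks are enough.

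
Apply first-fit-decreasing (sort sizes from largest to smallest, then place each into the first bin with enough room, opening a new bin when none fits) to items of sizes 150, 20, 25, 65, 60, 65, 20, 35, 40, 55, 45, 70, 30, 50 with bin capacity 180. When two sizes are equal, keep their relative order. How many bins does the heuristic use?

5

Sorted descending: 150, 70, 65, 65, 60, 55, 50, 45, 40, 35, 30, 25, 20, 20.
  150 → bin 1 (new)  [load 150/180]
  70 → bin 2 (new)  [load 70/180]
  65 → bin 2  [load 135/180]
  65 → bin 3 (new)  [load 65/180]
  60 → bin 3  [load 125/180]
  55 → bin 3  [load 180/180]
  50 → bin 4 (new)  [load 50/180]
  45 → bin 2  [load 180/180]
  40 → bin 4  [load 90/180]
  35 → bin 4  [load 125/180]
  30 → bin 1  [load 180/180]
  25 → bin 4  [load 150/180]
  20 → bin 4  [load 170/180]
  20 → bin 5 (new)  [load 20/180]
5 bins opened.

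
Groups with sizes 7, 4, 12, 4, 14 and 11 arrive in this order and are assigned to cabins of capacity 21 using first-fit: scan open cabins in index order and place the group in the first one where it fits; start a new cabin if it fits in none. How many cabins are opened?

4

  7 → cabin 1 (new)  [load 7/21]
  4 → cabin 1  [load 11/21]
  12 → cabin 2 (new)  [load 12/21]
  4 → cabin 1  [load 15/21]
  14 → cabin 3 (new)  [load 14/21]
  11 → cabin 4 (new)  [load 11/21]
4 cabins opened.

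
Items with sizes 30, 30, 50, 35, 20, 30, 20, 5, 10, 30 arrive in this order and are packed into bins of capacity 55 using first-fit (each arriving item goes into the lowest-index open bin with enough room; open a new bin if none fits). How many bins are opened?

6

  30 → bin 1 (new)  [load 30/55]
  30 → bin 2 (new)  [load 30/55]
  50 → bin 3 (new)  [load 50/55]
  35 → bin 4 (new)  [load 35/55]
  20 → bin 1  [load 50/55]
  30 → bin 5 (new)  [load 30/55]
  20 → bin 2  [load 50/55]
  5 → bin 1  [load 55/55]
  10 → bin 4  [load 45/55]
  30 → bin 6 (new)  [load 30/55]
6 bins opened.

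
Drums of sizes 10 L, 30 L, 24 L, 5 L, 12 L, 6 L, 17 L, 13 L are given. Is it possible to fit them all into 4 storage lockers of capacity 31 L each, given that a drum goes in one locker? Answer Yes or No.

Yes

A valid assignment using 4 storage lockers:
  locker 1: 30 = 30
  locker 2: 24 + 6 = 30
  locker 3: 17 + 13 = 30
  locker 4: 12 + 10 + 5 = 27
Every load is within 31 L, so 4 storage lockers suffice.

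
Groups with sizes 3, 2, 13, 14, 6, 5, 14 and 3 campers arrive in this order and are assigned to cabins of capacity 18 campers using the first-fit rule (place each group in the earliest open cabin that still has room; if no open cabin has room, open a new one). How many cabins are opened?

4

  3 → cabin 1 (new)  [load 3/18]
  2 → cabin 1  [load 5/18]
  13 → cabin 1  [load 18/18]
  14 → cabin 2 (new)  [load 14/18]
  6 → cabin 3 (new)  [load 6/18]
  5 → cabin 3  [load 11/18]
  14 → cabin 4 (new)  [load 14/18]
  3 → cabin 2  [load 17/18]
4 cabins opened.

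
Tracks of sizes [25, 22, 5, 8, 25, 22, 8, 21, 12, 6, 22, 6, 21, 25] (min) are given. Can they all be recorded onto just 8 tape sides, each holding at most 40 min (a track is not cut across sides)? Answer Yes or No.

A valid assignment using 8 tape sides:
  side 1: 25 + 12 = 37
  side 2: 25 + 8 + 6 = 39
  side 3: 25 + 8 + 6 = 39
  side 4: 22 + 5 = 27
  side 5: 22 = 22
  side 6: 22 = 22
  side 7: 21 = 21
  side 8: 21 = 21
Every load is within 40 min, so 8 tape sides suffice.

Yes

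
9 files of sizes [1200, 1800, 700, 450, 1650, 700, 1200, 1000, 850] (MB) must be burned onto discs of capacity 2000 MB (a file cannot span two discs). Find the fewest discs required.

Total = 1800 + 1650 + 1200 + 1200 + 1000 + 850 + 700 + 700 + 450 = 9550 MB.
Lower bound: ⌈9550/2000⌉ = 5 discs.
A packing using 6 discs:
  disc 1: 1800 = 1800
  disc 2: 1650 = 1650
  disc 3: 1200 + 700 = 1900
  disc 4: 1200 + 700 = 1900
  disc 5: 1000 + 850 = 1850
  disc 6: 450 = 450
No arrangement into 5 discs stays within capacity, so 6 is optimal.

6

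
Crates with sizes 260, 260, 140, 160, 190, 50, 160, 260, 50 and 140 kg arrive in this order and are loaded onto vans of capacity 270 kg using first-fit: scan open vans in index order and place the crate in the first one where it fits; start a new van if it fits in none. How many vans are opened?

  260 → van 1 (new)  [load 260/270]
  260 → van 2 (new)  [load 260/270]
  140 → van 3 (new)  [load 140/270]
  160 → van 4 (new)  [load 160/270]
  190 → van 5 (new)  [load 190/270]
  50 → van 3  [load 190/270]
  160 → van 6 (new)  [load 160/270]
  260 → van 7 (new)  [load 260/270]
  50 → van 3  [load 240/270]
  140 → van 8 (new)  [load 140/270]
8 vans opened.

8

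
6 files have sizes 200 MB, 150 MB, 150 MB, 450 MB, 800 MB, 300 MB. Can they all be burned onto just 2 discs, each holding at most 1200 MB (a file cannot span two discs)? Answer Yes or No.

Yes

A valid assignment using 2 discs:
  disc 1: 800 + 300 = 1100
  disc 2: 450 + 200 + 150 + 150 = 950
Every load is within 1200 MB, so 2 discs suffice.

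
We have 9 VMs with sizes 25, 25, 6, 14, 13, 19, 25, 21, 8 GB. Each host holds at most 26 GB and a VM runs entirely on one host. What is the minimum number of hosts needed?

Total = 25 + 25 + 25 + 21 + 19 + 14 + 13 + 8 + 6 = 156 GB.
Lower bound: ⌈156/26⌉ = 6 hosts.
A packing using 7 hosts:
  host 1: 25 = 25
  host 2: 25 = 25
  host 3: 25 = 25
  host 4: 21 = 21
  host 5: 19 + 6 = 25
  host 6: 14 + 8 = 22
  host 7: 13 = 13
No arrangement into 6 hosts stays within capacity, so 7 is optimal.

7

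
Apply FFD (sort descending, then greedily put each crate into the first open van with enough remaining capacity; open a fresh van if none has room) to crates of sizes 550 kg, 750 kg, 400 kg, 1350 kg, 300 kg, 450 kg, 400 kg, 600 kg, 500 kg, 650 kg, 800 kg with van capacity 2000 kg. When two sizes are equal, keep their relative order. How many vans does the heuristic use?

Sorted descending: 1350, 800, 750, 650, 600, 550, 500, 450, 400, 400, 300.
  1350 → van 1 (new)  [load 1350/2000]
  800 → van 2 (new)  [load 800/2000]
  750 → van 2  [load 1550/2000]
  650 → van 1  [load 2000/2000]
  600 → van 3 (new)  [load 600/2000]
  550 → van 3  [load 1150/2000]
  500 → van 3  [load 1650/2000]
  450 → van 2  [load 2000/2000]
  400 → van 4 (new)  [load 400/2000]
  400 → van 4  [load 800/2000]
  300 → van 3  [load 1950/2000]
4 vans opened.

4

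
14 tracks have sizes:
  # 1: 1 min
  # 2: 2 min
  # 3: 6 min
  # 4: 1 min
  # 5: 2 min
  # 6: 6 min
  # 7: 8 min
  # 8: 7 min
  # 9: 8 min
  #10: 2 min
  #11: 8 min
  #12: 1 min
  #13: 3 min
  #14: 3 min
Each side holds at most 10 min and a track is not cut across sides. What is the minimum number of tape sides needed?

6

Total = 8 + 8 + 8 + 7 + 6 + 6 + 3 + 3 + 2 + 2 + 2 + 1 + 1 + 1 = 58 min.
Lower bound: ⌈58/10⌉ = 6 tape sides.
A packing using 6 tape sides:
  side 1: 8 + 2 = 10
  side 2: 8 + 2 = 10
  side 3: 8 + 2 = 10
  side 4: 7 + 3 = 10
  side 5: 6 + 3 + 1 = 10
  side 6: 6 + 1 + 1 = 8
This matches the lower bound, so 6 is optimal.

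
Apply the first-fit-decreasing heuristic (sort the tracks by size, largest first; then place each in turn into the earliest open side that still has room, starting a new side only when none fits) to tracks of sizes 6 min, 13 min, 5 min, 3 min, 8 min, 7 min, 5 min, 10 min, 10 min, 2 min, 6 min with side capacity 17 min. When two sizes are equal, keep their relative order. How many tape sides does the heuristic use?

5

Sorted descending: 13, 10, 10, 8, 7, 6, 6, 5, 5, 3, 2.
  13 → side 1 (new)  [load 13/17]
  10 → side 2 (new)  [load 10/17]
  10 → side 3 (new)  [load 10/17]
  8 → side 4 (new)  [load 8/17]
  7 → side 2  [load 17/17]
  6 → side 3  [load 16/17]
  6 → side 4  [load 14/17]
  5 → side 5 (new)  [load 5/17]
  5 → side 5  [load 10/17]
  3 → side 1  [load 16/17]
  2 → side 4  [load 16/17]
5 tape sides opened.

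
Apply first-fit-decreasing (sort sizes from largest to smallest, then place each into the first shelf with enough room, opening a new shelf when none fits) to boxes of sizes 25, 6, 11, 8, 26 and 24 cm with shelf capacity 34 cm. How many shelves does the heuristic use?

4

Sorted descending: 26, 25, 24, 11, 8, 6.
  26 → shelf 1 (new)  [load 26/34]
  25 → shelf 2 (new)  [load 25/34]
  24 → shelf 3 (new)  [load 24/34]
  11 → shelf 4 (new)  [load 11/34]
  8 → shelf 1  [load 34/34]
  6 → shelf 2  [load 31/34]
4 shelves opened.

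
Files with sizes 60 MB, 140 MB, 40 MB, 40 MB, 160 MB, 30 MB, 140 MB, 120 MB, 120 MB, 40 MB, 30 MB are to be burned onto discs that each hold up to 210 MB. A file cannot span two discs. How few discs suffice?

Total = 160 + 140 + 140 + 120 + 120 + 60 + 40 + 40 + 40 + 30 + 30 = 920 MB.
Lower bound: ⌈920/210⌉ = 5 discs.
A packing using 5 discs:
  disc 1: 160 + 40 = 200
  disc 2: 140 + 60 = 200
  disc 3: 140 + 40 + 30 = 210
  disc 4: 120 + 40 + 30 = 190
  disc 5: 120 = 120
This matches the lower bound, so 5 is optimal.

5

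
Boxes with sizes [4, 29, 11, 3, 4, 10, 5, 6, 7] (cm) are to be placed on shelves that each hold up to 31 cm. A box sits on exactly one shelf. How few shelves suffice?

Total = 29 + 11 + 10 + 7 + 6 + 5 + 4 + 4 + 3 = 79 cm.
Lower bound: ⌈79/31⌉ = 3 shelves.
A packing using 3 shelves:
  shelf 1: 29 = 29
  shelf 2: 11 + 10 + 7 + 3 = 31
  shelf 3: 6 + 5 + 4 + 4 = 19
This matches the lower bound, so 3 is optimal.

3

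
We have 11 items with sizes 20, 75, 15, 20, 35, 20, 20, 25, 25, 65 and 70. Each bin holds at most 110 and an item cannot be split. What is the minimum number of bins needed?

Total = 75 + 70 + 65 + 35 + 25 + 25 + 20 + 20 + 20 + 20 + 15 = 390.
Lower bound: ⌈390/110⌉ = 4 bins.
A packing using 4 bins:
  bin 1: 75 + 35 = 110
  bin 2: 70 + 25 + 15 = 110
  bin 3: 65 + 25 + 20 = 110
  bin 4: 20 + 20 + 20 = 60
This matches the lower bound, so 4 is optimal.

4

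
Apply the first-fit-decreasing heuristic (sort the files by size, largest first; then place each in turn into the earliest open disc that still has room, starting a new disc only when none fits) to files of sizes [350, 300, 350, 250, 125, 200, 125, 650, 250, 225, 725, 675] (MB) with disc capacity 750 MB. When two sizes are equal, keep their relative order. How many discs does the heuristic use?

6

Sorted descending: 725, 675, 650, 350, 350, 300, 250, 250, 225, 200, 125, 125.
  725 → disc 1 (new)  [load 725/750]
  675 → disc 2 (new)  [load 675/750]
  650 → disc 3 (new)  [load 650/750]
  350 → disc 4 (new)  [load 350/750]
  350 → disc 4  [load 700/750]
  300 → disc 5 (new)  [load 300/750]
  250 → disc 5  [load 550/750]
  250 → disc 6 (new)  [load 250/750]
  225 → disc 6  [load 475/750]
  200 → disc 5  [load 750/750]
  125 → disc 6  [load 600/750]
  125 → disc 6  [load 725/750]
6 discs opened.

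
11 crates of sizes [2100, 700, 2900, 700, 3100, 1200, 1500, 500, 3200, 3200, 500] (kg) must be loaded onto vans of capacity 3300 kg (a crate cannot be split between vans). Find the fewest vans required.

7

Total = 3200 + 3200 + 3100 + 2900 + 2100 + 1500 + 1200 + 700 + 700 + 500 + 500 = 19600 kg.
Lower bound: ⌈19600/3300⌉ = 6 vans.
A packing using 7 vans:
  van 1: 3200 = 3200
  van 2: 3200 = 3200
  van 3: 3100 = 3100
  van 4: 2900 = 2900
  van 5: 2100 + 1200 = 3300
  van 6: 1500 + 700 + 700 = 2900
  van 7: 500 + 500 = 1000
No arrangement into 6 vans stays within capacity, so 7 is optimal.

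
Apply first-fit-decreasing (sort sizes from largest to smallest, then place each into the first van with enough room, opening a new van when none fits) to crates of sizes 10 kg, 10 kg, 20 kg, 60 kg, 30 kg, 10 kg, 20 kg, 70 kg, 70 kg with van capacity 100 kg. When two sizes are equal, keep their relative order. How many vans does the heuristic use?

Sorted descending: 70, 70, 60, 30, 20, 20, 10, 10, 10.
  70 → van 1 (new)  [load 70/100]
  70 → van 2 (new)  [load 70/100]
  60 → van 3 (new)  [load 60/100]
  30 → van 1  [load 100/100]
  20 → van 2  [load 90/100]
  20 → van 3  [load 80/100]
  10 → van 2  [load 100/100]
  10 → van 3  [load 90/100]
  10 → van 3  [load 100/100]
3 vans opened.

3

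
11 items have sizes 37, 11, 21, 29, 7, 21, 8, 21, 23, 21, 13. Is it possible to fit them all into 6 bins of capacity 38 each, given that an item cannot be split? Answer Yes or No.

Total = 212; ⌈212/38⌉ = 6.
7 items each exceed half the capacity and cannot share a bin, forcing at least 7 bins.
At least 7 bins are required, but only 6 are allowed.

No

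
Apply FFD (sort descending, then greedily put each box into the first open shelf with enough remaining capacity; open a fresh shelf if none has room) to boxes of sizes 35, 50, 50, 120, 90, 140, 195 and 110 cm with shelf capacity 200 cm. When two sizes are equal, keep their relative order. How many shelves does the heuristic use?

5

Sorted descending: 195, 140, 120, 110, 90, 50, 50, 35.
  195 → shelf 1 (new)  [load 195/200]
  140 → shelf 2 (new)  [load 140/200]
  120 → shelf 3 (new)  [load 120/200]
  110 → shelf 4 (new)  [load 110/200]
  90 → shelf 4  [load 200/200]
  50 → shelf 2  [load 190/200]
  50 → shelf 3  [load 170/200]
  35 → shelf 5 (new)  [load 35/200]
5 shelves opened.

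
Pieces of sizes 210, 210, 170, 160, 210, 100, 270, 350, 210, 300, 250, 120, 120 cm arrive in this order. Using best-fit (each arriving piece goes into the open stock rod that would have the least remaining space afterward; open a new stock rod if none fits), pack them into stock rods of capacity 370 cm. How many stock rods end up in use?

  210 → stock rod 1 (new)  [load 210/370]
  210 → stock rod 2 (new)  [load 210/370]
  170 → stock rod 3 (new)  [load 170/370]
  160 → stock rod 1  [load 370/370]
  210 → stock rod 4 (new)  [load 210/370]
  100 → stock rod 2  [load 310/370]
  270 → stock rod 5 (new)  [load 270/370]
  350 → stock rod 6 (new)  [load 350/370]
  210 → stock rod 7 (new)  [load 210/370]
  300 → stock rod 8 (new)  [load 300/370]
  250 → stock rod 9 (new)  [load 250/370]
  120 → stock rod 9  [load 370/370]
  120 → stock rod 4  [load 330/370]
9 stock rods opened.

9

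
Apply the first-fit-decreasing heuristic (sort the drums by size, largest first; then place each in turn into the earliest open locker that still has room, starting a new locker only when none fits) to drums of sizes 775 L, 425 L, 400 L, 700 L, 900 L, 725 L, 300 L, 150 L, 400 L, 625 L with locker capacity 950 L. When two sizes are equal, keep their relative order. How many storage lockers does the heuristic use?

7

Sorted descending: 900, 775, 725, 700, 625, 425, 400, 400, 300, 150.
  900 → locker 1 (new)  [load 900/950]
  775 → locker 2 (new)  [load 775/950]
  725 → locker 3 (new)  [load 725/950]
  700 → locker 4 (new)  [load 700/950]
  625 → locker 5 (new)  [load 625/950]
  425 → locker 6 (new)  [load 425/950]
  400 → locker 6  [load 825/950]
  400 → locker 7 (new)  [load 400/950]
  300 → locker 5  [load 925/950]
  150 → locker 2  [load 925/950]
7 storage lockers opened.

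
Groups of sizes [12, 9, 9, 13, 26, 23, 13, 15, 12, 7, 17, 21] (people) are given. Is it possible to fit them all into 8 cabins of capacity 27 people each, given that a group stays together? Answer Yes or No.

A valid assignment using 8 cabins:
  cabin 1: 26 = 26
  cabin 2: 23 = 23
  cabin 3: 21 = 21
  cabin 4: 17 + 9 = 26
  cabin 5: 15 + 12 = 27
  cabin 6: 13 + 13 = 26
  cabin 7: 12 + 9 = 21
  cabin 8: 7 = 7
Every load is within 27 people, so 8 cabins suffice.

Yes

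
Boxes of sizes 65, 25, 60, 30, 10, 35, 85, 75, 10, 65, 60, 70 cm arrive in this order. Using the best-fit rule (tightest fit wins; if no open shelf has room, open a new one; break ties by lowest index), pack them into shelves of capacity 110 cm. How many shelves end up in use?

7

  65 → shelf 1 (new)  [load 65/110]
  25 → shelf 1  [load 90/110]
  60 → shelf 2 (new)  [load 60/110]
  30 → shelf 2  [load 90/110]
  10 → shelf 1  [load 100/110]
  35 → shelf 3 (new)  [load 35/110]
  85 → shelf 4 (new)  [load 85/110]
  75 → shelf 3  [load 110/110]
  10 → shelf 1  [load 110/110]
  65 → shelf 5 (new)  [load 65/110]
  60 → shelf 6 (new)  [load 60/110]
  70 → shelf 7 (new)  [load 70/110]
7 shelves opened.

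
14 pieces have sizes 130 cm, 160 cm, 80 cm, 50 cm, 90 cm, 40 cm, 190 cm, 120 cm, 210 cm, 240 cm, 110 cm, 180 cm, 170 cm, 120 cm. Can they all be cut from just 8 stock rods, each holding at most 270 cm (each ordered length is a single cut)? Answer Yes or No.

A valid assignment using 8 stock rods:
  stock rod 1: 240 = 240
  stock rod 2: 210 + 50 = 260
  stock rod 3: 190 + 80 = 270
  stock rod 4: 180 + 90 = 270
  stock rod 5: 170 + 40 = 210
  stock rod 6: 160 + 110 = 270
  stock rod 7: 130 + 120 = 250
  stock rod 8: 120 = 120
Every load is within 270 cm, so 8 stock rods suffice.

Yes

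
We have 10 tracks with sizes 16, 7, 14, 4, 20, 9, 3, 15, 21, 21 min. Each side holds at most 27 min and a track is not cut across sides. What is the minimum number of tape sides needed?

6

Total = 21 + 21 + 20 + 16 + 15 + 14 + 9 + 7 + 4 + 3 = 130 min.
Lower bound: ⌈130/27⌉ = 5 tape sides.
Also, 6 tracks each exceed 27/2 min, and no two of those can share a side, so at least 6 tape sides are needed.
A packing using 6 tape sides:
  side 1: 21 + 4 = 25
  side 2: 21 + 3 = 24
  side 3: 20 + 7 = 27
  side 4: 16 + 9 = 25
  side 5: 15 = 15
  side 6: 14 = 14
This matches the lower bound, so 6 is optimal.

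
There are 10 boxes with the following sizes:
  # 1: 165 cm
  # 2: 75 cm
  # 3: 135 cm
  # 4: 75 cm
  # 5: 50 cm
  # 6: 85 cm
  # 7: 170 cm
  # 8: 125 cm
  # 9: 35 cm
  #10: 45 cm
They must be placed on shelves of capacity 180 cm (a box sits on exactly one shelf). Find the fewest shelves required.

Total = 170 + 165 + 135 + 125 + 85 + 75 + 75 + 50 + 45 + 35 = 960 cm.
Lower bound: ⌈960/180⌉ = 6 shelves.
A packing using 6 shelves:
  shelf 1: 170 = 170
  shelf 2: 165 = 165
  shelf 3: 135 + 45 = 180
  shelf 4: 125 + 50 = 175
  shelf 5: 85 + 75 = 160
  shelf 6: 75 + 35 = 110
This matches the lower bound, so 6 is optimal.

6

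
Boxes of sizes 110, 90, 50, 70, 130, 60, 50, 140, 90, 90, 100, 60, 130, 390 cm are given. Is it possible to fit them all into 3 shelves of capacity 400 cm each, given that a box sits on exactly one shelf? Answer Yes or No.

No

Total = 1560 cm; ⌈1560/400⌉ = 4.
At least 4 shelves are required, but only 3 are allowed.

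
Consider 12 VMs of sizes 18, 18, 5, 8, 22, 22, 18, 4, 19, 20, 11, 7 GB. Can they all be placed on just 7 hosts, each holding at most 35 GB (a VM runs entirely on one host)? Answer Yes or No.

Yes

A valid assignment using 7 hosts:
  host 1: 22 + 11 = 33
  host 2: 22 + 8 + 5 = 35
  host 3: 20 + 7 + 4 = 31
  host 4: 19 = 19
  host 5: 18 = 18
  host 6: 18 = 18
  host 7: 18 = 18
Every load is within 35 GB, so 7 hosts suffice.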